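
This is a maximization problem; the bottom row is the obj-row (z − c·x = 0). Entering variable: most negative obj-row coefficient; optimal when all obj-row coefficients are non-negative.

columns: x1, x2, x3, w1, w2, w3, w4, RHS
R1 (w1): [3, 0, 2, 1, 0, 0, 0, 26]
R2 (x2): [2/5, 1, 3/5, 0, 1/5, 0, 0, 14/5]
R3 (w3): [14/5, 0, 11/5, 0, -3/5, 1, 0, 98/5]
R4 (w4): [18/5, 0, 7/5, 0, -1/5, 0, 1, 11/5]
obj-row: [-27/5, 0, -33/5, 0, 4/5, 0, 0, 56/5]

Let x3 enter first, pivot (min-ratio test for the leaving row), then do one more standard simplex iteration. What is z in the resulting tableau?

Ratio test on column x3 — row 1: 26/2 = 13; row 2: (14/5)/(3/5) = 14/3; row 3: (98/5)/(11/5) = 98/11; row 4: (11/5)/(7/5) = 11/7. Minimum is 11/7 at row 4 (w4 leaves); pivot element 7/5.
Pivot on row 4; the obj-row RHS becomes 56/5 − (-33/5)·(11/7) = 151/7.
Next entering variable (most negative obj-row entry -1/7): w2.
Ratio test on column w2 — row 1: (160/7)/(2/7) = 80; row 2: (13/7)/(2/7) = 13/2; row 3: entry -2/7 ≤ 0; row 4: entry -1/7 ≤ 0. Minimum is 13/2 at row 2 (x2 leaves); pivot element 2/7.
After the second pivot the obj-row RHS is 151/7 − (-1/7)·(13/2) = 45/2.

45/2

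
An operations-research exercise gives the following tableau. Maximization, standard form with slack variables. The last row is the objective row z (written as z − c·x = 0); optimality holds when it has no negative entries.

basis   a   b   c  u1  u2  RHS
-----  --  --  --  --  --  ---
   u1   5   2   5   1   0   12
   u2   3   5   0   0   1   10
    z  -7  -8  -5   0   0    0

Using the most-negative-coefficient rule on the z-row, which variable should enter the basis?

b

Negative z-row entries: a: -7, b: -8, c: -5.
The most negative is -8 in column b, so b enters.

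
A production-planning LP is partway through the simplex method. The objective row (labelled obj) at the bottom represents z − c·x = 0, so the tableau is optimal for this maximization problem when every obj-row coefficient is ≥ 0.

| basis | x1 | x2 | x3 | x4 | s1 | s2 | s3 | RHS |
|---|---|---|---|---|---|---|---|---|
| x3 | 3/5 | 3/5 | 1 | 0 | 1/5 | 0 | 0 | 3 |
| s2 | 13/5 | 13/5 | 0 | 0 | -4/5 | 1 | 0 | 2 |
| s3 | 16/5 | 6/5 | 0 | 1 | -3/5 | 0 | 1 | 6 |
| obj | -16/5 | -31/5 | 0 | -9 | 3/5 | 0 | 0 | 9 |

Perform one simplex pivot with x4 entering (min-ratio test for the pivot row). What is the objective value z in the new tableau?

63

Ratio test on column x4 — row 1: entry 0 ≤ 0; row 2: entry 0 ≤ 0; row 3: 6/1 = 6. Minimum is 6 at row 3 (s3 leaves); pivot element 1.
Pivot on row 3; the obj-row RHS becomes 9 − (-9)·6 = 63.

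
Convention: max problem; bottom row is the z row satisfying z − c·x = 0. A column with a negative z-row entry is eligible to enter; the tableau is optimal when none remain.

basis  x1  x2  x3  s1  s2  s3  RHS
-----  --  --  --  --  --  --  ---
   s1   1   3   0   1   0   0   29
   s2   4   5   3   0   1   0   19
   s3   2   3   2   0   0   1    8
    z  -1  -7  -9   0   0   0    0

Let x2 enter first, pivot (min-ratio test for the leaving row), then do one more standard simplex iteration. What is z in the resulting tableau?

Ratio test on column x2 — row 1: 29/3 = 29/3; row 2: 19/5 = 19/5; row 3: 8/3 = 8/3. Minimum is 8/3 at row 3 (s3 leaves); pivot element 3.
Pivot on row 3; the z-row RHS becomes 0 − (-7)·(8/3) = 56/3.
Next entering variable (most negative z-row entry -13/3): x3.
Ratio test on column x3 — row 1: entry -2 ≤ 0; row 2: entry -1/3 ≤ 0; row 3: (8/3)/(2/3) = 4. Minimum is 4 at row 3 (x2 leaves); pivot element 2/3.
After the second pivot the z-row RHS is 56/3 − (-13/3)·4 = 36.

36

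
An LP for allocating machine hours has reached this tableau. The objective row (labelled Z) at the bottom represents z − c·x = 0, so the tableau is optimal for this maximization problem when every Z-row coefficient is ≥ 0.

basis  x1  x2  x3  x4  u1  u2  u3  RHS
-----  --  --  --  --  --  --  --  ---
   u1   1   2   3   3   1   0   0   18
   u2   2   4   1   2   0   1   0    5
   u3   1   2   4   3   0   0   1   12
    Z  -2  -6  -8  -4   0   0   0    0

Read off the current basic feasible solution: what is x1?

x1 is not in the basis, so in the current basic feasible solution x1 = 0.

0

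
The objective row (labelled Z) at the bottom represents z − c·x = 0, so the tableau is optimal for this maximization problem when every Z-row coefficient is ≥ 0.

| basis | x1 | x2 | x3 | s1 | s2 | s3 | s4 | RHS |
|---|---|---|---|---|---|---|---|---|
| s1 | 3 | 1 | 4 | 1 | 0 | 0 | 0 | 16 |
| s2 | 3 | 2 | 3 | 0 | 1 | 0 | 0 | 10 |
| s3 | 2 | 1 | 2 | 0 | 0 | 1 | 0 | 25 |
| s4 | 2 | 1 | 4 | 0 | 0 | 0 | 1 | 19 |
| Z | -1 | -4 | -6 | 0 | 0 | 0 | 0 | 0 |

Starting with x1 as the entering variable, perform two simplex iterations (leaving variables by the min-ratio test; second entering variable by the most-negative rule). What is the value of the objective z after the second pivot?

20

Ratio test on column x1 — row 1: 16/3 = 16/3; row 2: 10/3 = 10/3; row 3: 25/2 = 25/2; row 4: 19/2 = 19/2. Minimum is 10/3 at row 2 (s2 leaves); pivot element 3.
Pivot on row 2; the Z-row RHS becomes 0 − (-1)·(10/3) = 10/3.
Next entering variable (most negative Z-row entry -5): x3.
Ratio test on column x3 — row 1: 6/1 = 6; row 2: (10/3)/1 = 10/3; row 3: entry 0 ≤ 0; row 4: (37/3)/2 = 37/6. Minimum is 10/3 at row 2 (x1 leaves); pivot element 1.
After the second pivot the Z-row RHS is 10/3 − (-5)·(10/3) = 20.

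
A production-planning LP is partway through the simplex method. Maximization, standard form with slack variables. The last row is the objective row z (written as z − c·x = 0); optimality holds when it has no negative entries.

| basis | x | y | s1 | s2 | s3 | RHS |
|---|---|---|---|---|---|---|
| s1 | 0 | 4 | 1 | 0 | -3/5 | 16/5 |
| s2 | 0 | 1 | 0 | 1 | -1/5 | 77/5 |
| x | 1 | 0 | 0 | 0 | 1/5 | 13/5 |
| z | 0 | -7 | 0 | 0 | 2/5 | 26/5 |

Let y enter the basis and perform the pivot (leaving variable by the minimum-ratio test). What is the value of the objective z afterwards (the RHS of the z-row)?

Ratio test on column y — row 1: (16/5)/4 = 4/5; row 2: (77/5)/1 = 77/5; row 3: entry 0 ≤ 0. Minimum is 4/5 at row 1 (s1 leaves); pivot element 4.
Pivot on row 1; the z-row RHS becomes 26/5 − (-7)·(4/5) = 54/5.

54/5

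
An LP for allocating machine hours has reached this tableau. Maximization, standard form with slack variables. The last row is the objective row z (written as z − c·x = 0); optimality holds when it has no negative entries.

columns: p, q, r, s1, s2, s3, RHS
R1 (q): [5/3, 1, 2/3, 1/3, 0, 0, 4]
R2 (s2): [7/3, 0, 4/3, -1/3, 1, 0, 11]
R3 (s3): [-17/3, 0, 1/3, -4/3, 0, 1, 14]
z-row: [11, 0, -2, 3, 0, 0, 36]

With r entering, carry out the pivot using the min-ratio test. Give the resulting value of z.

48

Ratio test on column r — row 1: 4/(2/3) = 6; row 2: 11/(4/3) = 33/4; row 3: 14/(1/3) = 42. Minimum is 6 at row 1 (q leaves); pivot element 2/3.
Pivot on row 1; the z-row RHS becomes 36 − (-2)·6 = 48.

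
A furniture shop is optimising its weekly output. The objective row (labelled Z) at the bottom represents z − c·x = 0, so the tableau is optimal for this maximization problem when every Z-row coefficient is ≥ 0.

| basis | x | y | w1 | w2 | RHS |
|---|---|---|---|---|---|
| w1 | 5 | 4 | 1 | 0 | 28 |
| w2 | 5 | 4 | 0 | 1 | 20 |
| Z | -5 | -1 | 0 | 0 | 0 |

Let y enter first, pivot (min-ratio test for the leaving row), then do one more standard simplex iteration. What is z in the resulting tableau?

20

Ratio test on column y — row 1: 28/4 = 7; row 2: 20/4 = 5. Minimum is 5 at row 2 (w2 leaves); pivot element 4.
Pivot on row 2; the Z-row RHS becomes 0 − (-1)·5 = 5.
Next entering variable (most negative Z-row entry -15/4): x.
Ratio test on column x — row 1: entry 0 ≤ 0; row 2: 5/(5/4) = 4. Minimum is 4 at row 2 (y leaves); pivot element 5/4.
After the second pivot the Z-row RHS is 5 − (-15/4)·4 = 20.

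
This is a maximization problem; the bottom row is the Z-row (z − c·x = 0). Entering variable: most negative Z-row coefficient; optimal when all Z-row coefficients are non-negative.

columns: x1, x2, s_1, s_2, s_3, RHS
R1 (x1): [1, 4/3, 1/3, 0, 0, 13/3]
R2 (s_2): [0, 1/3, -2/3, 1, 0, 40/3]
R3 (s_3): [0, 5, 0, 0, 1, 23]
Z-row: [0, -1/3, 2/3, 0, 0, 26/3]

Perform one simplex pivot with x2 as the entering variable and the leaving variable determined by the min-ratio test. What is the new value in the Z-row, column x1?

Ratio test on column x2 — row 1: (13/3)/(4/3) = 13/4; row 2: (40/3)/(1/3) = 40; row 3: 23/5 = 23/5. Minimum is 13/4 at row 1 (x1 leaves); pivot element 4/3.
Divide row 1 by 4/3; eliminate column x2 from the other rows.
Z-row update in column x1: 0 − (-1/3)·(3/4) = 1/4.

1/4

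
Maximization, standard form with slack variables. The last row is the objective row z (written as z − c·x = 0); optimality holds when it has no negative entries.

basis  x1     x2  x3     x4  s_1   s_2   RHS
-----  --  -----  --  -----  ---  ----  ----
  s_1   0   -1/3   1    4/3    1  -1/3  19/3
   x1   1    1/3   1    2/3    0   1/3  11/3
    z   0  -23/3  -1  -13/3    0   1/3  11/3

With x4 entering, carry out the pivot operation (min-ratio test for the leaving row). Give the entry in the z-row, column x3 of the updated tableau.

9/4

Ratio test on column x4 — row 1: (19/3)/(4/3) = 19/4; row 2: (11/3)/(2/3) = 11/2. Minimum is 19/4 at row 1 (s_1 leaves); pivot element 4/3.
Divide row 1 by 4/3; eliminate column x4 from the other rows.
z-row update in column x3: -1 − (-13/3)·(3/4) = 9/4.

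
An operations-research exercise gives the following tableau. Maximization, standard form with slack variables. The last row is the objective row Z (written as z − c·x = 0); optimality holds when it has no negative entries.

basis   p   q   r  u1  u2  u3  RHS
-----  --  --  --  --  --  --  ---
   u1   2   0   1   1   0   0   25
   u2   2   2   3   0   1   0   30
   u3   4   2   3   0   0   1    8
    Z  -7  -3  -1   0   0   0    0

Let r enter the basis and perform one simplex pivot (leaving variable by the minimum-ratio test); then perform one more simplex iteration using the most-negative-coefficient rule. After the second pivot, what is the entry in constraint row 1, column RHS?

21

Ratio test on column r — row 1: 25/1 = 25; row 2: 30/3 = 10; row 3: 8/3 = 8/3. Minimum is 8/3 at row 3 (u3 leaves); pivot element 3.
Divide row 3 by 3; eliminate column r from the other rows.
Second iteration: most negative Z-row entry is -17/3 in column p, so p enters.
Ratio test on column p — row 1: (67/3)/(2/3) = 67/2; row 2: entry -2 ≤ 0; row 3: (8/3)/(4/3) = 2. Minimum is 2 at row 3 (r leaves); pivot element 4/3.
Divide row 3 by 4/3; eliminate column p from the other rows.
After both pivots, the entry at constraint row 1, column RHS is 21.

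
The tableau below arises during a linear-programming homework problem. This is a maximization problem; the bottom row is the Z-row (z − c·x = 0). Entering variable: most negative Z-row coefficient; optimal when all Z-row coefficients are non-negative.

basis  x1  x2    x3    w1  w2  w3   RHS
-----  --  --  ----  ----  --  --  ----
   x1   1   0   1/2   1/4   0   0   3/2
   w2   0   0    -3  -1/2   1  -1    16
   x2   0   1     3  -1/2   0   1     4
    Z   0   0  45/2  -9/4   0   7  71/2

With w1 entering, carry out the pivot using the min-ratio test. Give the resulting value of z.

Ratio test on column w1 — row 1: (3/2)/(1/4) = 6; row 2: entry -1/2 ≤ 0; row 3: entry -1/2 ≤ 0. Minimum is 6 at row 1 (x1 leaves); pivot element 1/4.
Pivot on row 1; the Z-row RHS becomes 71/2 − (-9/4)·6 = 49.

49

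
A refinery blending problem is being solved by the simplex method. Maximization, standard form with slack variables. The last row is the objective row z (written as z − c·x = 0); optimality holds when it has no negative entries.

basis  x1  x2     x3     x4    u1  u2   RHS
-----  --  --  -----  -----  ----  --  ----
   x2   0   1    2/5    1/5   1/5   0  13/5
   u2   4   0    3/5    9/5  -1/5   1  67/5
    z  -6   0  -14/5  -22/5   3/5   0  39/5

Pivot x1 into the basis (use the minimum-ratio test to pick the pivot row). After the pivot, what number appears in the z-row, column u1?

3/10

Ratio test on column x1 — row 1: entry 0 ≤ 0; row 2: (67/5)/4 = 67/20. Minimum is 67/20 at row 2 (u2 leaves); pivot element 4.
Divide row 2 by 4; eliminate column x1 from the other rows.
z-row update in column u1: 3/5 − (-6)·(-1/20) = 3/10.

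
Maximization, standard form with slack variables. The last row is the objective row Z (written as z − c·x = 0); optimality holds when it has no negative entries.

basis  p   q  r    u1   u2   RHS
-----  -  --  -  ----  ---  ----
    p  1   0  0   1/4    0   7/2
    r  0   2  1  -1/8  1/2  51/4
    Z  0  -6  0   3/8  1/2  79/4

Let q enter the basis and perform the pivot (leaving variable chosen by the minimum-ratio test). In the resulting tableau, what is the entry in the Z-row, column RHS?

58

Ratio test on column q — row 1: entry 0 ≤ 0; row 2: (51/4)/2 = 51/8. Minimum is 51/8 at row 2 (r leaves); pivot element 2.
Divide row 2 by 2; eliminate column q from the other rows.
Z-row update in column RHS: 79/4 − (-6)·(51/8) = 58.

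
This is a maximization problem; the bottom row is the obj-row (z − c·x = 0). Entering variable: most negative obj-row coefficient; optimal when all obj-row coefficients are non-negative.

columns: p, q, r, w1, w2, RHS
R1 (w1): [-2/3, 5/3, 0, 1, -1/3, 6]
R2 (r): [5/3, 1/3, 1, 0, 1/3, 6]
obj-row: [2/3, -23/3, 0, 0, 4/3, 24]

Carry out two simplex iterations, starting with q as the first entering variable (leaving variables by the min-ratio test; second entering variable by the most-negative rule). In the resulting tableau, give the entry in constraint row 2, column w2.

Ratio test on column q — row 1: 6/(5/3) = 18/5; row 2: 6/(1/3) = 18. Minimum is 18/5 at row 1 (w1 leaves); pivot element 5/3.
Divide row 1 by 5/3; eliminate column q from the other rows.
Second iteration: most negative obj-row entry is -12/5 in column p, so p enters.
Ratio test on column p — row 1: entry -2/5 ≤ 0; row 2: (24/5)/(9/5) = 8/3. Minimum is 8/3 at row 2 (r leaves); pivot element 9/5.
Divide row 2 by 9/5; eliminate column p from the other rows.
After both pivots, the entry at constraint row 2, column w2 is 2/9.

2/9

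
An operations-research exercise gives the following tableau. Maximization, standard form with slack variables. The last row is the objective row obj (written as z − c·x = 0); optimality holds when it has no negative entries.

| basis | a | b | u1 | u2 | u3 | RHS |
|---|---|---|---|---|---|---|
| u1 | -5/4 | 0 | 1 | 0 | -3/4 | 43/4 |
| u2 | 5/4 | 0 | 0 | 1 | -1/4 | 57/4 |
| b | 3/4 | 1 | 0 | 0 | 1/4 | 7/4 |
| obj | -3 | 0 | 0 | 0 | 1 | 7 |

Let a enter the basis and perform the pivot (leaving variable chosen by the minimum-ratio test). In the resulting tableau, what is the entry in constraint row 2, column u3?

Ratio test on column a — row 1: entry -5/4 ≤ 0; row 2: (57/4)/(5/4) = 57/5; row 3: (7/4)/(3/4) = 7/3. Minimum is 7/3 at row 3 (b leaves); pivot element 3/4.
Divide row 3 by 3/4; eliminate column a from the other rows.
Row 2 update in column u3: -1/4 − (5/4)·(1/3) = -2/3.

-2/3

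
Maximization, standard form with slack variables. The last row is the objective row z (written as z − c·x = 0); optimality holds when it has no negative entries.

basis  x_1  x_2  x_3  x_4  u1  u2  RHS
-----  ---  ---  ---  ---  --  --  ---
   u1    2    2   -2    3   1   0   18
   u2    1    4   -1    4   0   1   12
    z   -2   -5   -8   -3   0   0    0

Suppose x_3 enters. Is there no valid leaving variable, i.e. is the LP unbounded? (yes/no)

yes

Every constraint-row entry in column x_3 is ≤ 0, so increasing x_3 is unbounded.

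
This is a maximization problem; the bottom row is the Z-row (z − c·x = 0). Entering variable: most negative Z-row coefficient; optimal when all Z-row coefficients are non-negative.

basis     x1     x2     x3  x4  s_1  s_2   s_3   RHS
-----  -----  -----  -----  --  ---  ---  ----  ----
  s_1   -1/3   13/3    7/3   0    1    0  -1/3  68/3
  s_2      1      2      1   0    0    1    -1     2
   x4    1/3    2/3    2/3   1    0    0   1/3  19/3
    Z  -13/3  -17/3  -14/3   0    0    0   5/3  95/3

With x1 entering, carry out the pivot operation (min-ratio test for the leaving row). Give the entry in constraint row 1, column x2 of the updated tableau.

5

Ratio test on column x1 — row 1: entry -1/3 ≤ 0; row 2: 2/1 = 2; row 3: (19/3)/(1/3) = 19. Minimum is 2 at row 2 (s_2 leaves); pivot element 1.
Divide row 2 by 1; eliminate column x1 from the other rows.
Row 1 update in column x2: 13/3 − (-1/3)·2 = 5.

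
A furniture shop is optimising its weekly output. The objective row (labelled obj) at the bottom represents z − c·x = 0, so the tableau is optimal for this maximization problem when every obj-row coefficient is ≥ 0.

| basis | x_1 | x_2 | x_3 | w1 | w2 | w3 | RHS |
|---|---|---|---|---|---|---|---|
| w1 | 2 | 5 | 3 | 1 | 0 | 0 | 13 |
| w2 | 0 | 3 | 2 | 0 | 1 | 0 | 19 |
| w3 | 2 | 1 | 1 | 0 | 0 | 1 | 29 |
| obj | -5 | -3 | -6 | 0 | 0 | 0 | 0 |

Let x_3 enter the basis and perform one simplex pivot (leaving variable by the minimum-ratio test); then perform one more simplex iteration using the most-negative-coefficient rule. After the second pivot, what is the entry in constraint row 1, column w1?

Ratio test on column x_3 — row 1: 13/3 = 13/3; row 2: 19/2 = 19/2; row 3: 29/1 = 29. Minimum is 13/3 at row 1 (w1 leaves); pivot element 3.
Divide row 1 by 3; eliminate column x_3 from the other rows.
Second iteration: most negative obj-row entry is -1 in column x_1, so x_1 enters.
Ratio test on column x_1 — row 1: (13/3)/(2/3) = 13/2; row 2: entry -4/3 ≤ 0; row 3: (74/3)/(4/3) = 37/2. Minimum is 13/2 at row 1 (x_3 leaves); pivot element 2/3.
Divide row 1 by 2/3; eliminate column x_1 from the other rows.
After both pivots, the entry at constraint row 1, column w1 is 1/2.

1/2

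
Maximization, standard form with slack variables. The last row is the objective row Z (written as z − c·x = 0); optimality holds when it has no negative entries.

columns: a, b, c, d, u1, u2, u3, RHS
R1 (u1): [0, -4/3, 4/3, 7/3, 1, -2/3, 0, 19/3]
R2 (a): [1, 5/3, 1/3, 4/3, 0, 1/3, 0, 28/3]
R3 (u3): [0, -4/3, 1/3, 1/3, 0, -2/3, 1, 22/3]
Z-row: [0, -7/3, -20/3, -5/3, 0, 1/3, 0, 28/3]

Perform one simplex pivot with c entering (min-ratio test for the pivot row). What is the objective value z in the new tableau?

41

Ratio test on column c — row 1: (19/3)/(4/3) = 19/4; row 2: (28/3)/(1/3) = 28; row 3: (22/3)/(1/3) = 22. Minimum is 19/4 at row 1 (u1 leaves); pivot element 4/3.
Pivot on row 1; the Z-row RHS becomes 28/3 − (-20/3)·(19/4) = 41.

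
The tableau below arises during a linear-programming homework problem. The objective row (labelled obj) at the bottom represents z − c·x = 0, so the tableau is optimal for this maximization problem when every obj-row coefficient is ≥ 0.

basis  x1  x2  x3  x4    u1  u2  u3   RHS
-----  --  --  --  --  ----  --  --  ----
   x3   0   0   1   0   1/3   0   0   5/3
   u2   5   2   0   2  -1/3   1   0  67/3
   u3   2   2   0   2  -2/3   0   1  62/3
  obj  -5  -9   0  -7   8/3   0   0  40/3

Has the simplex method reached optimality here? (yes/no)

The obj-row has a negative entry -9 in column x2, so it is not optimal.

no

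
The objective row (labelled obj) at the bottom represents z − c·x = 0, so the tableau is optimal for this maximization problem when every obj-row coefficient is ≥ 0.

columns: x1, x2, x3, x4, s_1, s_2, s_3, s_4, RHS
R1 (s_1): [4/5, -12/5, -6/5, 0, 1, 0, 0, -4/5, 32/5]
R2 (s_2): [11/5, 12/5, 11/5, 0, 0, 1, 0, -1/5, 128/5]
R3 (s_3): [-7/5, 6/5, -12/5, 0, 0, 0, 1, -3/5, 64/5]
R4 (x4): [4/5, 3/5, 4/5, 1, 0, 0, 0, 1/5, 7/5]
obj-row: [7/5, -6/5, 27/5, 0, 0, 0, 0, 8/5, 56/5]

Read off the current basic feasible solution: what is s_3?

s_3 is basic (row 3); its value is the RHS of that row, 64/5.

64/5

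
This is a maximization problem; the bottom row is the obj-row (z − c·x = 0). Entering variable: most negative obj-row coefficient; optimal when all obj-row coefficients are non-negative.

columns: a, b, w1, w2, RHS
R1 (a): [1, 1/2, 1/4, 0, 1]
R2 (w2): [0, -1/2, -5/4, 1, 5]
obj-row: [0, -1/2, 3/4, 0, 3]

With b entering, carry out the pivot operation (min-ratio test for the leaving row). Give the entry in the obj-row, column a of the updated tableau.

1

Ratio test on column b — row 1: 1/(1/2) = 2; row 2: entry -1/2 ≤ 0. Minimum is 2 at row 1 (a leaves); pivot element 1/2.
Divide row 1 by 1/2; eliminate column b from the other rows.
obj-row update in column a: 0 − (-1/2)·2 = 1.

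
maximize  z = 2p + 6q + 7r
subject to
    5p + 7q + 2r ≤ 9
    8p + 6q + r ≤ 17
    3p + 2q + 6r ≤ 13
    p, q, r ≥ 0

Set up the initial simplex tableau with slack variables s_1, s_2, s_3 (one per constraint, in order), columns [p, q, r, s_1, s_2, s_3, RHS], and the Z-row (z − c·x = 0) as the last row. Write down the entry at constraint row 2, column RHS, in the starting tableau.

17

The RHS of constraint 2 is b_2 = 17.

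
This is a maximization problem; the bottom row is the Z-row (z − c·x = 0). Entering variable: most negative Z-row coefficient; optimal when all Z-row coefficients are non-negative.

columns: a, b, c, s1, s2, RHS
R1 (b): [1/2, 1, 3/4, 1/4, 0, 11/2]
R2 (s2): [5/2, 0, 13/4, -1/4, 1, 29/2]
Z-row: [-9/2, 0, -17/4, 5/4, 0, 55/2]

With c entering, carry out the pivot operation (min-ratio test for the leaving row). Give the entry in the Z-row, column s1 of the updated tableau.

Ratio test on column c — row 1: (11/2)/(3/4) = 22/3; row 2: (29/2)/(13/4) = 58/13. Minimum is 58/13 at row 2 (s2 leaves); pivot element 13/4.
Divide row 2 by 13/4; eliminate column c from the other rows.
Z-row update in column s1: 5/4 − (-17/4)·(-1/13) = 12/13.

12/13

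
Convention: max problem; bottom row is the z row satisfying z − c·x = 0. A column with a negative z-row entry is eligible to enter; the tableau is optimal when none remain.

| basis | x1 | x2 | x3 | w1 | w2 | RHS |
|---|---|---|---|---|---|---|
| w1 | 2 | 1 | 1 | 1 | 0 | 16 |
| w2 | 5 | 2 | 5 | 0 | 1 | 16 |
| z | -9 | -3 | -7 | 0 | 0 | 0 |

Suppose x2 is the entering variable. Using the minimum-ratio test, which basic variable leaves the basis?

w2

Column x2 entries and ratios — w1: 16/1 = 16; w2: 16/2 = 8.
Smallest ratio is 8 in the row of w2, so w2 leaves.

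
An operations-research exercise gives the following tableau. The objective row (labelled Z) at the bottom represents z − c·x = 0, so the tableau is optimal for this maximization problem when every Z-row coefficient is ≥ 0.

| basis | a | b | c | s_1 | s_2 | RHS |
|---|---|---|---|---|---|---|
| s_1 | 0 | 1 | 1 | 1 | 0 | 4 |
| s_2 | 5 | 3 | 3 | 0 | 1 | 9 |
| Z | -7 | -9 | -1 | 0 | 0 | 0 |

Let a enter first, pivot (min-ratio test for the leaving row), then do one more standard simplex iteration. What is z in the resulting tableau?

Ratio test on column a — row 1: entry 0 ≤ 0; row 2: 9/5 = 9/5. Minimum is 9/5 at row 2 (s_2 leaves); pivot element 5.
Pivot on row 2; the Z-row RHS becomes 0 − (-7)·(9/5) = 63/5.
Next entering variable (most negative Z-row entry -24/5): b.
Ratio test on column b — row 1: 4/1 = 4; row 2: (9/5)/(3/5) = 3. Minimum is 3 at row 2 (a leaves); pivot element 3/5.
After the second pivot the Z-row RHS is 63/5 − (-24/5)·3 = 27.

27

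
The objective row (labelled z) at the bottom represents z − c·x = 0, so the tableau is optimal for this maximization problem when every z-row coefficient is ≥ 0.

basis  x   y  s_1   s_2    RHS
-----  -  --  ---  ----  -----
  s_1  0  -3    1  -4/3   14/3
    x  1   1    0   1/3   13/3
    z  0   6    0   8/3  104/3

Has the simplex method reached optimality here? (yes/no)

yes

Every z-row coefficient is ≥ 0, so the tableau is optimal.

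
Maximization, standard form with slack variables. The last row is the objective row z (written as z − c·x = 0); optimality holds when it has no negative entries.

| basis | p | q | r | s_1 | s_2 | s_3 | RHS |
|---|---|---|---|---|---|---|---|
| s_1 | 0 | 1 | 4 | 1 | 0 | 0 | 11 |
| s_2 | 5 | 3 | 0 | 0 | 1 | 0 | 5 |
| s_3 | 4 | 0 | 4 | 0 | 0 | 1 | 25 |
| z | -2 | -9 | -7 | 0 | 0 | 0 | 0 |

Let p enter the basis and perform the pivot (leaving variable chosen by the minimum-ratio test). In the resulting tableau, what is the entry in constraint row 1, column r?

4

Ratio test on column p — row 1: entry 0 ≤ 0; row 2: 5/5 = 1; row 3: 25/4 = 25/4. Minimum is 1 at row 2 (s_2 leaves); pivot element 5.
Divide row 2 by 5; eliminate column p from the other rows.
Row 1 update in column r: 4 − 0·0 = 4.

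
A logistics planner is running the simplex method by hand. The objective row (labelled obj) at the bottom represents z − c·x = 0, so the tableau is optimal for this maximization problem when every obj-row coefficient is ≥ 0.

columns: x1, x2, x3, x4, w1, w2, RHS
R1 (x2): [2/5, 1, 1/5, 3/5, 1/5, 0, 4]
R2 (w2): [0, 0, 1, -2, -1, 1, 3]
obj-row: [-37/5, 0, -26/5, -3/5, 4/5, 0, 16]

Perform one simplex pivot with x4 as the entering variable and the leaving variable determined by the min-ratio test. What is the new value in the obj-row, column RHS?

20

Ratio test on column x4 — row 1: 4/(3/5) = 20/3; row 2: entry -2 ≤ 0. Minimum is 20/3 at row 1 (x2 leaves); pivot element 3/5.
Divide row 1 by 3/5; eliminate column x4 from the other rows.
obj-row update in column RHS: 16 − (-3/5)·(20/3) = 20.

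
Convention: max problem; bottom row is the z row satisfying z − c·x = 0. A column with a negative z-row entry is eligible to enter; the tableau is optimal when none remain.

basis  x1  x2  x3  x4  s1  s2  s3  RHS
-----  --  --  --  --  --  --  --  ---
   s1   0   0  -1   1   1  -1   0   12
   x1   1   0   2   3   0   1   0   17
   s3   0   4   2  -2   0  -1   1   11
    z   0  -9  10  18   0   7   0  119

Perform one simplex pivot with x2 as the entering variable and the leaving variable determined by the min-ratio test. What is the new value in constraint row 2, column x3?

Ratio test on column x2 — row 1: entry 0 ≤ 0; row 2: entry 0 ≤ 0; row 3: 11/4 = 11/4. Minimum is 11/4 at row 3 (s3 leaves); pivot element 4.
Divide row 3 by 4; eliminate column x2 from the other rows.
Row 2 update in column x3: 2 − 0·(1/2) = 2.

2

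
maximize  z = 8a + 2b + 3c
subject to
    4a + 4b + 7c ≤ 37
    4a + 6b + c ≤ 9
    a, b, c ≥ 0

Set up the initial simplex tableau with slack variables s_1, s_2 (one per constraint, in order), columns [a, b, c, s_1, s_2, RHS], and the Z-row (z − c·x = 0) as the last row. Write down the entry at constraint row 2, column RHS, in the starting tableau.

The RHS of constraint 2 is b_2 = 9.

9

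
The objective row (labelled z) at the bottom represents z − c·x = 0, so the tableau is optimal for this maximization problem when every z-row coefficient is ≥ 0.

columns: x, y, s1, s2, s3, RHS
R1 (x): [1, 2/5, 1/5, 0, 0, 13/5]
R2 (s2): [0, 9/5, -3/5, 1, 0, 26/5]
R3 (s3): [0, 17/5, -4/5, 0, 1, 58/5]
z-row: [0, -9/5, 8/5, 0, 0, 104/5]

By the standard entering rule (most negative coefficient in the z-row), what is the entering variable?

Negative z-row entries: y: -9/5.
The most negative is -9/5 in column y, so y enters.

y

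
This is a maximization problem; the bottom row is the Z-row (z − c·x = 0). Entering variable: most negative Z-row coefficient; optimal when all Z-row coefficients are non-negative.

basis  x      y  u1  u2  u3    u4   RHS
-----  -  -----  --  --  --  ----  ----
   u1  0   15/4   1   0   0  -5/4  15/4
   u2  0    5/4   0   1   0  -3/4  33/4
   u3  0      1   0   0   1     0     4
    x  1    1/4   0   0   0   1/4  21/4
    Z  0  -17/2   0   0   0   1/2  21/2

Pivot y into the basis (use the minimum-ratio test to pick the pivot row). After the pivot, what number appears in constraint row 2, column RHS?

7

Ratio test on column y — row 1: (15/4)/(15/4) = 1; row 2: (33/4)/(5/4) = 33/5; row 3: 4/1 = 4; row 4: (21/4)/(1/4) = 21. Minimum is 1 at row 1 (u1 leaves); pivot element 15/4.
Divide row 1 by 15/4; eliminate column y from the other rows.
Row 2 update in column RHS: 33/4 − (5/4)·1 = 7.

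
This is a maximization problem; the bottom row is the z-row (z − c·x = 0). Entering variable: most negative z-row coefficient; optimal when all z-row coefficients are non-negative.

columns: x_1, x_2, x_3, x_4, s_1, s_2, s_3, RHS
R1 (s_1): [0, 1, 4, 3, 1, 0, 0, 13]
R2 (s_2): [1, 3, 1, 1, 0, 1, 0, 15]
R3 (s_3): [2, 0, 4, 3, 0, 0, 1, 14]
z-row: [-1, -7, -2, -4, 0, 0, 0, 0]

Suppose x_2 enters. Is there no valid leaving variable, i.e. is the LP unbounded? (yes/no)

Column x_2 has positive entries in row(s) 1, 2, so the ratio test bounds it — not unbounded.

no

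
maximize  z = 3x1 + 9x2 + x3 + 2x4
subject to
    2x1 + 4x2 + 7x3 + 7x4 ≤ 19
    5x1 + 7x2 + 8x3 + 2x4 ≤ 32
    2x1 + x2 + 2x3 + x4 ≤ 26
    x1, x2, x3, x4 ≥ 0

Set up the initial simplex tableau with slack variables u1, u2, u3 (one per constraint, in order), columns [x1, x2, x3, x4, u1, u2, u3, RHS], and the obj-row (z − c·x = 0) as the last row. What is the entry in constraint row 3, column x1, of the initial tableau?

Constraint 3 has coefficient 2 on x1.

2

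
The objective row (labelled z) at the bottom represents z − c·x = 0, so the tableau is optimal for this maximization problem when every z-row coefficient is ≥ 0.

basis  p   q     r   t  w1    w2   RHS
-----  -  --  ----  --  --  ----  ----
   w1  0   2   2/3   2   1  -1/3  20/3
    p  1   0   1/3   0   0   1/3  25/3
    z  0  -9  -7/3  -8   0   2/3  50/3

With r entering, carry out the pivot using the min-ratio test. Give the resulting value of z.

Ratio test on column r — row 1: (20/3)/(2/3) = 10; row 2: (25/3)/(1/3) = 25. Minimum is 10 at row 1 (w1 leaves); pivot element 2/3.
Pivot on row 1; the z-row RHS becomes 50/3 − (-7/3)·10 = 40.

40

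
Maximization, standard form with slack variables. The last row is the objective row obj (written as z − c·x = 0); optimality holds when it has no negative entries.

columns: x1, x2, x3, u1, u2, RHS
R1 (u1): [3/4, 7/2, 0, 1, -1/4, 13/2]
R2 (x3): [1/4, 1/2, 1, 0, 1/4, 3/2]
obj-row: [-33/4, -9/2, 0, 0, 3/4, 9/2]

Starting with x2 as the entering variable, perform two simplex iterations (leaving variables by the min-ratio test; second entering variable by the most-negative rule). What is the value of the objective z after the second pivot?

Ratio test on column x2 — row 1: (13/2)/(7/2) = 13/7; row 2: (3/2)/(1/2) = 3. Minimum is 13/7 at row 1 (u1 leaves); pivot element 7/2.
Pivot on row 1; the obj-row RHS becomes 9/2 − (-9/2)·(13/7) = 90/7.
Next entering variable (most negative obj-row entry -51/7): x1.
Ratio test on column x1 — row 1: (13/7)/(3/14) = 26/3; row 2: (4/7)/(1/7) = 4. Minimum is 4 at row 2 (x3 leaves); pivot element 1/7.
After the second pivot the obj-row RHS is 90/7 − (-51/7)·4 = 42.

42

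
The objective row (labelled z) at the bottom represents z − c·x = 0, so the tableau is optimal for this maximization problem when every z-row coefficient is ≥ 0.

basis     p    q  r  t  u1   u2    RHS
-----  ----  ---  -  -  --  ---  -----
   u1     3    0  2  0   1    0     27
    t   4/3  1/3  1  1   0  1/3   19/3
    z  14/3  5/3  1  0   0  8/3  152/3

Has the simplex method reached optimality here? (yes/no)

yes

Every z-row coefficient is ≥ 0, so the tableau is optimal.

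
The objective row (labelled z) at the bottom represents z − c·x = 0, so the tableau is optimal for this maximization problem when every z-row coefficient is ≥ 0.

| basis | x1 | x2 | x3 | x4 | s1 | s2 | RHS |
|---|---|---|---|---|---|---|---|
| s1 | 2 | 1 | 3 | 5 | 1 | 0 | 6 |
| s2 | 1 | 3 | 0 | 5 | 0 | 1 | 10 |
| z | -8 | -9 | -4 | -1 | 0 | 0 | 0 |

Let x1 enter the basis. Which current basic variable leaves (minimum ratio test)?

s1

Column x1 entries and ratios — s1: 6/2 = 3; s2: 10/1 = 10.
Smallest ratio is 3 in the row of s1, so s1 leaves.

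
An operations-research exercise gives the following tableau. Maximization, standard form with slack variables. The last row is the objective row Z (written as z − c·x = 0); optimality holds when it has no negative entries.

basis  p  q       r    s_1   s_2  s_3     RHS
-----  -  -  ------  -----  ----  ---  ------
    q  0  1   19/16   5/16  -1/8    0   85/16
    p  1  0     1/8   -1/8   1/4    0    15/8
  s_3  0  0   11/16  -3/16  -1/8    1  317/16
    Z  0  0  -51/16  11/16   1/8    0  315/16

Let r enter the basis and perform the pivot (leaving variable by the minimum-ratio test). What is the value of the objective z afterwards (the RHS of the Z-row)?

645/19

Ratio test on column r — row 1: (85/16)/(19/16) = 85/19; row 2: (15/8)/(1/8) = 15; row 3: (317/16)/(11/16) = 317/11. Minimum is 85/19 at row 1 (q leaves); pivot element 19/16.
Pivot on row 1; the Z-row RHS becomes 315/16 − (-51/16)·(85/19) = 645/19.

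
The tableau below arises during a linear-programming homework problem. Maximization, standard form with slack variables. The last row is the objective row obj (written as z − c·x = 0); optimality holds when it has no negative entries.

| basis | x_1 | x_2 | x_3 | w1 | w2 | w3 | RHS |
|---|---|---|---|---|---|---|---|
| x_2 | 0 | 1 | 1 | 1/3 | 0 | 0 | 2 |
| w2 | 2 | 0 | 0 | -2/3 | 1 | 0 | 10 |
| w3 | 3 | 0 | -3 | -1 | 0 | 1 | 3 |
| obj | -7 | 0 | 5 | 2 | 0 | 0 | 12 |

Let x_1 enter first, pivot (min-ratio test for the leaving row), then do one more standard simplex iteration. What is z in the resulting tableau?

23

Ratio test on column x_1 — row 1: entry 0 ≤ 0; row 2: 10/2 = 5; row 3: 3/3 = 1. Minimum is 1 at row 3 (w3 leaves); pivot element 3.
Pivot on row 3; the obj-row RHS becomes 12 − (-7)·1 = 19.
Next entering variable (most negative obj-row entry -2): x_3.
Ratio test on column x_3 — row 1: 2/1 = 2; row 2: 8/2 = 4; row 3: entry -1 ≤ 0. Minimum is 2 at row 1 (x_2 leaves); pivot element 1.
After the second pivot the obj-row RHS is 19 − (-2)·2 = 23.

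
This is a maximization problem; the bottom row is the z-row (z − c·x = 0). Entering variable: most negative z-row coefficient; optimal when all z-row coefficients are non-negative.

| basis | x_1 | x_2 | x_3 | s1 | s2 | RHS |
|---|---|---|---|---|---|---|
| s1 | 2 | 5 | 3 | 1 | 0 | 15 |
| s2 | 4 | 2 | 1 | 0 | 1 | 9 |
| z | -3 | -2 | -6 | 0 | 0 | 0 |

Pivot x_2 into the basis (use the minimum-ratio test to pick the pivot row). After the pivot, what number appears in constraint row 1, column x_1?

Ratio test on column x_2 — row 1: 15/5 = 3; row 2: 9/2 = 9/2. Minimum is 3 at row 1 (s1 leaves); pivot element 5.
Divide row 1 by 5; eliminate column x_2 from the other rows.
In the new row 1, the x_1 entry is the old entry divided by the pivot: 2/5 = 2/5.

2/5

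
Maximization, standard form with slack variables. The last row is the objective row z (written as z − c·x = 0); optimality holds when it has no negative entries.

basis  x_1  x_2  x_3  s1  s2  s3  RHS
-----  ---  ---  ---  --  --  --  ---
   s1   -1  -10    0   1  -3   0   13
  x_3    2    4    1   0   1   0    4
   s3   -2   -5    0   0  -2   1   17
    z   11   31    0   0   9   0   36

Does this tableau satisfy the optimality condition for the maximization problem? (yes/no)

Every z-row coefficient is ≥ 0, so the tableau is optimal.

yes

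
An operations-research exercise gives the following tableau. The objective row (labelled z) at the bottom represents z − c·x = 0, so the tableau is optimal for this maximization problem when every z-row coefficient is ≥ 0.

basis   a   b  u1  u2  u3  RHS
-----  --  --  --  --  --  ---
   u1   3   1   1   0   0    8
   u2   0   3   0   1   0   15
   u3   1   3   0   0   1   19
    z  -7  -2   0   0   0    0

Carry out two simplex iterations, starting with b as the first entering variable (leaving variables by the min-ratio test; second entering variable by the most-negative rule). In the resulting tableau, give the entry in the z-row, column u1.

Ratio test on column b — row 1: 8/1 = 8; row 2: 15/3 = 5; row 3: 19/3 = 19/3. Minimum is 5 at row 2 (u2 leaves); pivot element 3.
Divide row 2 by 3; eliminate column b from the other rows.
Second iteration: most negative z-row entry is -7 in column a, so a enters.
Ratio test on column a — row 1: 3/3 = 1; row 2: entry 0 ≤ 0; row 3: 4/1 = 4. Minimum is 1 at row 1 (u1 leaves); pivot element 3.
Divide row 1 by 3; eliminate column a from the other rows.
After both pivots, the entry at the z-row, column u1 is 7/3.

7/3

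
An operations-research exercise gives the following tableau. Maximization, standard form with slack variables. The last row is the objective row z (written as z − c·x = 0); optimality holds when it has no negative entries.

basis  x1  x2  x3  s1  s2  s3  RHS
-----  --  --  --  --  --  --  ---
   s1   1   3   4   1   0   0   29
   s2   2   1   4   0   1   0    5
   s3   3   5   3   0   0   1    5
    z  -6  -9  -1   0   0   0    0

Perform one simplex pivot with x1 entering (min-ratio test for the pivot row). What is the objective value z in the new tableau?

Ratio test on column x1 — row 1: 29/1 = 29; row 2: 5/2 = 5/2; row 3: 5/3 = 5/3. Minimum is 5/3 at row 3 (s3 leaves); pivot element 3.
Pivot on row 3; the z-row RHS becomes 0 − (-6)·(5/3) = 10.

10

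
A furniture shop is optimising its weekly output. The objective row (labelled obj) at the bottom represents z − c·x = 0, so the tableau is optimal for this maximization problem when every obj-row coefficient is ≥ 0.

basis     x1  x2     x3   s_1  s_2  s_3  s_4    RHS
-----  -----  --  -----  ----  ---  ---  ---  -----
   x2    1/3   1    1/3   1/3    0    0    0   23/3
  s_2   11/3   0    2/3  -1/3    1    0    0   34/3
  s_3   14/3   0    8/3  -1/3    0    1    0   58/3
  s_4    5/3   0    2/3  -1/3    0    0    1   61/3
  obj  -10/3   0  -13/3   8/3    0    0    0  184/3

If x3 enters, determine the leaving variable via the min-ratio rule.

Column x3 entries and ratios — x2: (23/3)/(1/3) = 23; s_2: (34/3)/(2/3) = 17; s_3: (58/3)/(8/3) = 29/4; s_4: (61/3)/(2/3) = 61/2.
Smallest ratio is 29/4 in the row of s_3, so s_3 leaves.

s_3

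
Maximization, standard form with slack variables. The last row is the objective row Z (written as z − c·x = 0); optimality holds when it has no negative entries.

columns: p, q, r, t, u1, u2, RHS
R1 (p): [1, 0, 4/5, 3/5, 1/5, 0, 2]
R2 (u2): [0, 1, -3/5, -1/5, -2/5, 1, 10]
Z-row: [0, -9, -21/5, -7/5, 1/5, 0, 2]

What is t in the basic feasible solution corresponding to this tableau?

0

t is not in the basis, so in the current basic feasible solution t = 0.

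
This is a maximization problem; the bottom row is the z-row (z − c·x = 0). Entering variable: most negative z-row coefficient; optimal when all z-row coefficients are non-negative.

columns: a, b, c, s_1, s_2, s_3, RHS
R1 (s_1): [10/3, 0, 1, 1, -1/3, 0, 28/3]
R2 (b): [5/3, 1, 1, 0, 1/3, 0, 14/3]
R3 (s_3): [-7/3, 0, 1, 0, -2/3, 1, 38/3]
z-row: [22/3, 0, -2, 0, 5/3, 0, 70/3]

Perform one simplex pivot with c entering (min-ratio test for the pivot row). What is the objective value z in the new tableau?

98/3

Ratio test on column c — row 1: (28/3)/1 = 28/3; row 2: (14/3)/1 = 14/3; row 3: (38/3)/1 = 38/3. Minimum is 14/3 at row 2 (b leaves); pivot element 1.
Pivot on row 2; the z-row RHS becomes 70/3 − (-2)·(14/3) = 98/3.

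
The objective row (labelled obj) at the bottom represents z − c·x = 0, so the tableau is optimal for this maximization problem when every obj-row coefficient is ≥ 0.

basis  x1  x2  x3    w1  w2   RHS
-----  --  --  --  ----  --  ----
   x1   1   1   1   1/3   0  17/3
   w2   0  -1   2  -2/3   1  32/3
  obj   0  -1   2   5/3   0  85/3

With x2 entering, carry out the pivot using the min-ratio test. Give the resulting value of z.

Ratio test on column x2 — row 1: (17/3)/1 = 17/3; row 2: entry -1 ≤ 0. Minimum is 17/3 at row 1 (x1 leaves); pivot element 1.
Pivot on row 1; the obj-row RHS becomes 85/3 − (-1)·(17/3) = 34.

34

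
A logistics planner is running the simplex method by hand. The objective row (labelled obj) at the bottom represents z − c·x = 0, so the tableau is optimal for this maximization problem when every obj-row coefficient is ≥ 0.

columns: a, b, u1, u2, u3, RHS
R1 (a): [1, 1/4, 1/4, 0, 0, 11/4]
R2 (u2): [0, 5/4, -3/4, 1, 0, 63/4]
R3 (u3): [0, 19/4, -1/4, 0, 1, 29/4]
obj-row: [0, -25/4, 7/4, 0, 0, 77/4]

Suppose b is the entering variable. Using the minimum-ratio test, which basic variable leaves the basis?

u3

Column b entries and ratios — a: (11/4)/(1/4) = 11; u2: (63/4)/(5/4) = 63/5; u3: (29/4)/(19/4) = 29/19.
Smallest ratio is 29/19 in the row of u3, so u3 leaves.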